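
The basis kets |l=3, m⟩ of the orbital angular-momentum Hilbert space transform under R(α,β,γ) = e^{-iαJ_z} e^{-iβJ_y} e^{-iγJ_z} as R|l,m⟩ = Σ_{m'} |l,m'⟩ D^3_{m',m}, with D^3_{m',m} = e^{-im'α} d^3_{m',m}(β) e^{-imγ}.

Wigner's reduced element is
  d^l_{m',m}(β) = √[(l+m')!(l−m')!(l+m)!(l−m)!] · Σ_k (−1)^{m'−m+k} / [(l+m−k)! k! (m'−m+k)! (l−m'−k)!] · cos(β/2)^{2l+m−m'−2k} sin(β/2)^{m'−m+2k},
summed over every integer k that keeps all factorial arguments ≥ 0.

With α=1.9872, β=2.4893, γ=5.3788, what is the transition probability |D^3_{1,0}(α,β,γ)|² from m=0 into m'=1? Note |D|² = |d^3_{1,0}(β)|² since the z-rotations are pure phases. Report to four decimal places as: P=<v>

D^3_{1,0}(1.9872,2.4893,5.3788) = e^{-i·1·1.9872}·d^3_{1,0}(2.4893)·e^{-i·0·5.3788}. Compute d first:
With c≡cos(β/2)=0.320395 and s≡sin(β/2)=0.947284, N=[24·2·6·6]^{1/2}=41.569219
The bounds max(0,m−m')=0 and min(l+m,l−m')=2 give 3 terms
  k=0: (−1)^1·41.5692/(12)·0.3204^5·0.9473^1 = -0.011079
  k=1: (−1)^2·41.5692/(4)·0.3204^3·0.9473^3 = +0.290542
  k=2: (−1)^3·41.5692/(12)·0.3204^1·0.9473^5 = -0.846598
d^3_{1,0}(2.4893) = -0.011079 +0.290542 -0.846598 = -0.567135
|D^3_{1,0}|² = |d^3_{1,0}(β)|² = (-0.567135)² = 0.321642 (the z-rotation phases have unit modulus)

P=0.3216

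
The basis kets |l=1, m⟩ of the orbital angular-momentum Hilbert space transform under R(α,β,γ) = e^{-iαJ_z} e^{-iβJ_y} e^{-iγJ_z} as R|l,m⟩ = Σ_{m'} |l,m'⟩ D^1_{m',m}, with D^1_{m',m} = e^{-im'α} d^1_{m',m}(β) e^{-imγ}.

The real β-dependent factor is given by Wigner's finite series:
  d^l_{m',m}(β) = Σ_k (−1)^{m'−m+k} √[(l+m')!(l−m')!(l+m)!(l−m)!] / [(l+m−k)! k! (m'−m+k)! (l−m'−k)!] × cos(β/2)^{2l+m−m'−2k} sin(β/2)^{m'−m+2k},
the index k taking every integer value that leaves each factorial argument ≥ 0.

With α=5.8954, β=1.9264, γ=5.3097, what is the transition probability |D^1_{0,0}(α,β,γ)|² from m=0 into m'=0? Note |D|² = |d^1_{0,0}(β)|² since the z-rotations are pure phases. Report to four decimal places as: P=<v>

P=0.1212

D^1_{0,0}(5.8954,1.9264,5.3097) = e^{-i·0·5.8954}·d^1_{0,0}(1.9264)·e^{-i·0·5.3097}. Compute d first:
c=cos(1.9264/2)=0.570896, s=sin(1.9264/2)=0.821023; N=√[1·1·1·1]=1.000000
k∈{0,1} keeps every argument non-negative
  k=0: (−1)^0·1.0000/(1)·0.5709^2·0.8210^0 = +0.325922
  k=1: (−1)^1·1.0000/(1)·0.5709^0·0.8210^2 = -0.674078
d^1_{0,0}(1.9264) = +0.325922 -0.674078 = -0.348156
|D^1_{0,0}|² = |d^1_{0,0}(β)|² = (-0.348156)² = 0.121213 (the z-rotation phases have unit modulus)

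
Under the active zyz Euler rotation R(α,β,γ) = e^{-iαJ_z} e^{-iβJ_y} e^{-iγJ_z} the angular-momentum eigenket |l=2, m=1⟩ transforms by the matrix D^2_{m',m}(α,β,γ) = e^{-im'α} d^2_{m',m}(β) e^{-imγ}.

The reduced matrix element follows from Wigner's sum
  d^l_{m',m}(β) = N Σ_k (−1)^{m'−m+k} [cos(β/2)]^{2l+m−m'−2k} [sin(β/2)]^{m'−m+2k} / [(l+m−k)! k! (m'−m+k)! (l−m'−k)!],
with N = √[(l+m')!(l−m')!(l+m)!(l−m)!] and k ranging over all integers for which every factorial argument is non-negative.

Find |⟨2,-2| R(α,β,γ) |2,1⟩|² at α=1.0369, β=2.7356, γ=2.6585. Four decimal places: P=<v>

Split into d^2_{-2,1}(β=2.7356) × two z-phases.
With c≡cos(β/2)=0.201605 and s≡sin(β/2)=0.979467, N=[1·24·6·1]^{1/2}=12.000000
Admissible k: 3..3 (factorial args all ≥0)
  k=3: (−1)^0·12.0000/(6)·0.2016^1·0.9795^3 = +0.378879
d^2_{-2,1}(2.7356) = +0.378879
|D^2_{-2,1}|² = |d^2_{-2,1}(β)|² = (+0.378879)² = 0.143549 (the z-rotation phases have unit modulus)

P=0.1435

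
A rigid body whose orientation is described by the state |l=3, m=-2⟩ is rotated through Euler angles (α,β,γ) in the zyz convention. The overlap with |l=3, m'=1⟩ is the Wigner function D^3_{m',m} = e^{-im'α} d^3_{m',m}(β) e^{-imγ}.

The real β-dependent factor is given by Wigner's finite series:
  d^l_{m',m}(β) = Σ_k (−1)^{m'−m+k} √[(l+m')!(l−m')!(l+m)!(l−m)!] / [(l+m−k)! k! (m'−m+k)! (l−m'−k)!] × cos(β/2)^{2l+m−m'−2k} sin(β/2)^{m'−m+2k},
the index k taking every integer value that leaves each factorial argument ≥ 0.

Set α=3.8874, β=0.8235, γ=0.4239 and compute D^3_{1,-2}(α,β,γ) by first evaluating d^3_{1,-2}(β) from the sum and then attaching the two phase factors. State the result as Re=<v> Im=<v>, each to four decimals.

Re=0.2808 Im=0.0287

D^3_{1,-2}(3.8874,0.8235,0.4239) = e^{-i·1·3.8874}·d^3_{1,-2}(0.8235)·e^{-i·-2·0.4239}. Compute d first:
Half-angle: c=0.916422, s=0.400214. N=√(24·2·1·120)=75.894664
k∈{0,1} keeps every argument non-negative
  k=0: (−1)^3·75.8947/(12)·0.9164^3·0.4002^3 = -0.312027
  k=1: (−1)^4·75.8947/(24)·0.9164^1·0.4002^5 = +0.029755
d^3_{1,-2}(0.8235) = -0.312027 +0.029755 = -0.282272
Phases: e^{-i·(1)·3.8874}=-0.734540+0.678565i, e^{-i·(-2)·0.4239}=+0.661634+0.749827i ⇒ D=+0.280805+0.028740i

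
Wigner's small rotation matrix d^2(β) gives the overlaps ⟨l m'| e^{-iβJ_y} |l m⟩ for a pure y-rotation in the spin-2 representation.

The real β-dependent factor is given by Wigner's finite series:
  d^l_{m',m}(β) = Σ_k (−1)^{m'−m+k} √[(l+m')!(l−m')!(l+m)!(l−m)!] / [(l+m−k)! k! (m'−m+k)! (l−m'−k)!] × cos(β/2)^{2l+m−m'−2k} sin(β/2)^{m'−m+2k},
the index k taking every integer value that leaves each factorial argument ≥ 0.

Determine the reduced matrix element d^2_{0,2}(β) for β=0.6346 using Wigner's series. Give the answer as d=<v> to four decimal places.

d^2_{0,2}(β=0.6346) via Wigner's sum:
With c≡cos(β/2)=0.950081 and s≡sin(β/2)=0.312002, N=[2·2·24·1]^{1/2}=9.797959
k∈{2} keeps every argument non-negative
  k=2: (−1)^0·9.7980/(4)·0.9501^2·0.3120^2 = +0.215235
d^2_{0,2}(0.6346) = +0.215235

d=0.2152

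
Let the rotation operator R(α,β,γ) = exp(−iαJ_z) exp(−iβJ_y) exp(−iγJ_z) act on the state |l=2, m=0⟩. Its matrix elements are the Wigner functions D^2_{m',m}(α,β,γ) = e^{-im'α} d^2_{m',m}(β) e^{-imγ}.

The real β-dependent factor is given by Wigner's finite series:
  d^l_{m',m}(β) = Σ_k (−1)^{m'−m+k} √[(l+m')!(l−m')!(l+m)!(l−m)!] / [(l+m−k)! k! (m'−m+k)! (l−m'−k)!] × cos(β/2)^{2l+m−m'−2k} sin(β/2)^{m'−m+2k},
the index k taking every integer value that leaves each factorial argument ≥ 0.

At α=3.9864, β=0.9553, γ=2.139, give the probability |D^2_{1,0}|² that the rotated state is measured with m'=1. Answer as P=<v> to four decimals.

P=0.3333

Split into d^2_{1,0}(β=0.9553) × two z-phases.
c=cos(0.9553/2)=0.888078, s=sin(0.9553/2)=0.459693; N=√[6·1·2·2]=4.898979
k∈{0,1} keeps every argument non-negative
  k=0: (−1)^1·4.8990/(2)·0.8881^3·0.4597^1 = -0.788673
  k=1: (−1)^2·4.8990/(2)·0.8881^1·0.4597^3 = +0.211316
d^2_{1,0}(0.9553) = -0.788673 +0.211316 = -0.577357
|D^2_{1,0}|² = |d^2_{1,0}(β)|² = (-0.577357)² = 0.333341 (the z-rotation phases have unit modulus)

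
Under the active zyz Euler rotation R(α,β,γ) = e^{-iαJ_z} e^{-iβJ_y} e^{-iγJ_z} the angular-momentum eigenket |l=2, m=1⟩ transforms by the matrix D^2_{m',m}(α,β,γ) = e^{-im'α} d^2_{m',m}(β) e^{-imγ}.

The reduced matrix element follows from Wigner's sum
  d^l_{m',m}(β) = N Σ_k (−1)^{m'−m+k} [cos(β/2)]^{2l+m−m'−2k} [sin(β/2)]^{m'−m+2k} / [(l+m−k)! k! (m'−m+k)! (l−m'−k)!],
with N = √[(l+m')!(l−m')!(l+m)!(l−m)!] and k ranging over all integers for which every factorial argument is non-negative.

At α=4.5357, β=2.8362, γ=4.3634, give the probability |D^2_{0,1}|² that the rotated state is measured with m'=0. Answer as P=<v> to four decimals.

P=0.1233

D^2_{0,1}(4.5357,2.8362,4.3634) = e^{-i·0·4.5357}·d^2_{0,1}(2.8362)·e^{-i·1·4.3634}. Compute d first:
c=cos(2.8362/2)=0.152104, s=sin(2.8362/2)=0.988365; N=√[2·2·6·1]=4.898979
k: max(0,(1)−(0))=1 … min(2+(1),2−(0))=2
  k=1: (−1)^0·4.8990/(2)·0.1521^3·0.9884^1 = +0.008519
  k=2: (−1)^1·4.8990/(2)·0.1521^1·0.9884^3 = -0.359722
d^2_{0,1}(2.8362) = +0.008519 -0.359722 = -0.351202
|D^2_{0,1}|² = |d^2_{0,1}(β)|² = (-0.351202)² = 0.123343 (the z-rotation phases have unit modulus)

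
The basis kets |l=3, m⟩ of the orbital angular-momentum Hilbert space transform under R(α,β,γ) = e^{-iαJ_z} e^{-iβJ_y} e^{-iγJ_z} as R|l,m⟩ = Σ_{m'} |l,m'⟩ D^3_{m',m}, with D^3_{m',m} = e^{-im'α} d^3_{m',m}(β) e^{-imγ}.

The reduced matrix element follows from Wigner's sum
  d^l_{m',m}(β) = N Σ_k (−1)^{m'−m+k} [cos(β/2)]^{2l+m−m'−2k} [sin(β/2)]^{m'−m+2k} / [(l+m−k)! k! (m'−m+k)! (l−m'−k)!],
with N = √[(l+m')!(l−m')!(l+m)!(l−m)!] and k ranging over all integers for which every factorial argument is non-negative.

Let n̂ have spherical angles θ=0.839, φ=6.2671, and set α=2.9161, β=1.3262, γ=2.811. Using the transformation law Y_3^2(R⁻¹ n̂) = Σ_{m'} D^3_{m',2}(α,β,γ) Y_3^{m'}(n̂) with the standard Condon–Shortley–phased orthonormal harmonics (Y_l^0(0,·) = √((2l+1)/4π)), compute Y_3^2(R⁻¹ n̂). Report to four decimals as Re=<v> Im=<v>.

Need the full column D^3_{m',2} for m'=−3..3 at α=2.9161, β=1.3262, γ=2.811.
cos(β/2)=0.788088, sin(β/2)=0.615563
d^3_{-3,2}: single k=5 term ⇒ +0.170613;  D = -0.170593+0.002609i
d^3_{-2,2}: k∈[4..5] ⇒ +0.445871 -0.054404 = +0.391466;  D = +0.382850+0.081682i
d^3_{-1,2}: k∈[3..4] ⇒ +0.722056 -0.220261 = +0.501796;  D = -0.454917-0.211777i
d^3_{0,2}: k∈[2..3] ⇒ +0.800578 -0.488427 = +0.312152;  D = +0.246370+0.191678i
d^3_{1,2}: k∈[1..2] ⇒ +0.591760 -0.722056 = -0.130297;  D = +0.082346+0.100977i
d^3_{2,2}: k∈[0..1] ⇒ +0.239578 -0.730825 = -0.491246;  D = -0.217483-0.440482i
d^3_{3,2}: single k=0 term ⇒ -0.458375;  D = +0.105897+0.445975i
Y_3^{m'}(θ=0.839,φ=6.2671) and Σ D·Y over m':
  (-0.1706+0.0026i)·(+0.1716+0.0083i)  (+0.3828+0.0817i)·(+0.3778+0.0122i)  (-0.4549-0.2118i)·(+0.2963+0.0048i)  (+0.2464+0.1917i)·(-0.1914+0.0000i)  (+0.0823+0.1010i)·(-0.2963+0.0048i)  (-0.2175-0.4405i)·(+0.3778-0.0122i)  (+0.1059+0.4460i)·(-0.1716+0.0083i)
Y_3^2(R⁻¹ n̂) = -0.200856-0.336002i

Re=-0.2009 Im=-0.3360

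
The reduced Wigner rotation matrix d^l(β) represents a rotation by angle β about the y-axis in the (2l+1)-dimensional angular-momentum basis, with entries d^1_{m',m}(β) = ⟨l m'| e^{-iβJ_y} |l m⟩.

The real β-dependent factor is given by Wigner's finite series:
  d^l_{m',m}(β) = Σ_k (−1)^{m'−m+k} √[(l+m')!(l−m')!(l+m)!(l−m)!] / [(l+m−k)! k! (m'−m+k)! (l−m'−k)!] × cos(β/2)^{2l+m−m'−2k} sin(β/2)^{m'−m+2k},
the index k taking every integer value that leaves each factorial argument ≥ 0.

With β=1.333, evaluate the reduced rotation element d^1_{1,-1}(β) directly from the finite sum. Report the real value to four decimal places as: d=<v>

d^1_{1,-1}(β=1.333) via Wigner's sum:
c=cos(1.333/2)=0.785990, s=sin(1.333/2)=0.618239; N=√[2·1·1·2]=2.000000
k∈{0} keeps every argument non-negative
  k=0: (−1)^2·2.0000/(2)·0.7860^0·0.6182^2 = +0.382219
d^1_{1,-1}(1.333) = +0.382219

d=0.3822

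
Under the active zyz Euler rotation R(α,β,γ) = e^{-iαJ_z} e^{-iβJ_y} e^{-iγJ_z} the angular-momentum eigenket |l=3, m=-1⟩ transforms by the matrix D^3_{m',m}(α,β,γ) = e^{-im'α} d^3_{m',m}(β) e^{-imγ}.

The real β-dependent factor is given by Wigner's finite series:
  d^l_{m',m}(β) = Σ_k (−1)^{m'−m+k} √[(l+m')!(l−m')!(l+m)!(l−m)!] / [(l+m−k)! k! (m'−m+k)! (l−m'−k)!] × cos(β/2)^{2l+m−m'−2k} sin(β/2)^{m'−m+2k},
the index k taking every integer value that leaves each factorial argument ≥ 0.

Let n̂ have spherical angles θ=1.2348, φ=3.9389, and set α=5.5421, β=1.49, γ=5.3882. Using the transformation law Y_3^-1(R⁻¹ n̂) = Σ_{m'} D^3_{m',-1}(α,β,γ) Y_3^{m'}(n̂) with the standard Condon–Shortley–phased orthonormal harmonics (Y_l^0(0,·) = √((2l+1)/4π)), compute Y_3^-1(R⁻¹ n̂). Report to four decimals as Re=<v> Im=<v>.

Need the full column D^3_{m',-1} for m'=−3..3 at α=5.5421, β=1.49, γ=5.3882.
cos(β/2)=0.735088, sin(β/2)=0.677972
d^3_{-3,-1}: single k=2 term ⇒ +0.519788;  D = -0.519646-0.012137i
d^3_{-2,-1}: k∈[1..2] ⇒ +0.460159 -0.782858 = -0.322698;  D = +0.232915+0.223349i
d^3_{-1,-1}: k∈[0..2] ⇒ +0.157774 -1.073669 +0.684978 = -0.230917;  D = +0.015062+0.230425i
d^3_{0,-1}: k∈[0..2] ⇒ -0.504079 +1.286366 -0.364744 = +0.417543;  D = +0.261186-0.325767i
d^3_{1,-1}: k∈[0..2] ⇒ +0.805252 -0.913303 +0.097111 = -0.010940;  D = -0.010811+0.001677i
d^3_{2,-1}: k∈[0..1] ⇒ -0.782858 +0.332964 = -0.449893;  D = -0.374538-0.249250i
d^3_{3,-1}: single k=0 term ⇒ +0.442151;  D = +0.106185+0.429211i
Y_3^{m'}(θ=1.2348,φ=3.9389) and Σ D·Y over m':
  (-0.5196-0.0121i)·(+0.2570+0.2392i)  (+0.2329+0.2233i)·(-0.0072-0.3002i)  (+0.0151+0.2304i)·(+0.0973-0.0996i)  (+0.2612-0.3258i)·(-0.3022+0.0000i)  (-0.0108+0.0017i)·(-0.0973-0.0996i)  (-0.3745-0.2492i)·(-0.0072+0.3002i)  (+0.1062+0.4292i)·(-0.2570+0.2392i)
Y_3^-1(R⁻¹ n̂) = -0.170973-0.274220i

Re=-0.1710 Im=-0.2742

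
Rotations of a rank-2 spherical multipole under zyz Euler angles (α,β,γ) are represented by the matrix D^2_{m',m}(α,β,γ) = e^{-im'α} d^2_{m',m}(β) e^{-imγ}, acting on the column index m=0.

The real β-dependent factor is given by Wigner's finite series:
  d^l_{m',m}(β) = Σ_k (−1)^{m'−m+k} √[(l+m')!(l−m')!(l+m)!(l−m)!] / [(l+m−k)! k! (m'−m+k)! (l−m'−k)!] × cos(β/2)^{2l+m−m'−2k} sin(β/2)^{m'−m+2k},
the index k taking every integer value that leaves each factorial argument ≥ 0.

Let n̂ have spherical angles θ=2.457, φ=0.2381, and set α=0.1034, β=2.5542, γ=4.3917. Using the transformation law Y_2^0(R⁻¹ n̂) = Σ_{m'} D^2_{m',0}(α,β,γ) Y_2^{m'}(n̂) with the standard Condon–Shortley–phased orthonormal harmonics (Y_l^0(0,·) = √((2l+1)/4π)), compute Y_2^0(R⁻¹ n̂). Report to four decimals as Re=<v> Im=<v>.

Re=0.6159 Im=0.0000

Need the full column D^2_{m',0} for m'=−2..2 at α=0.1034, β=2.5542, γ=4.3917.
cos(β/2)=0.289492, sin(β/2)=0.957180
d^2_{-2,0}: single k=2 term ⇒ +0.188078;  D = +0.184070+0.038618i
d^2_{-1,0}: k∈[1..2] ⇒ +0.056883 -0.621862 = -0.564979;  D = -0.561962-0.058315i
d^2_{0,0}: k∈[0..2] ⇒ +0.007023 -0.307129 +0.839412 = +0.539306;  D = +0.539306+0.000000i
d^2_{1,0}: k∈[0..1] ⇒ -0.056883 +0.621862 = +0.564979;  D = +0.561962-0.058315i
d^2_{2,0}: single k=0 term ⇒ +0.188078;  D = +0.184070-0.038618i
Y_2^{m'}(θ=2.457,φ=0.2381) and Σ D·Y over m':
  (+0.1841+0.0386i)·(+0.1373-0.0708i)  (-0.5620-0.0583i)·(-0.3678+0.0893i)  (+0.5393+0.0000i)·(+0.2524+0.0000i)  (+0.5620-0.0583i)·(+0.3678+0.0893i)  (+0.1841-0.0386i)·(+0.1373+0.0708i)
Y_2^0(R⁻¹ n̂) = +0.615903-0.000000i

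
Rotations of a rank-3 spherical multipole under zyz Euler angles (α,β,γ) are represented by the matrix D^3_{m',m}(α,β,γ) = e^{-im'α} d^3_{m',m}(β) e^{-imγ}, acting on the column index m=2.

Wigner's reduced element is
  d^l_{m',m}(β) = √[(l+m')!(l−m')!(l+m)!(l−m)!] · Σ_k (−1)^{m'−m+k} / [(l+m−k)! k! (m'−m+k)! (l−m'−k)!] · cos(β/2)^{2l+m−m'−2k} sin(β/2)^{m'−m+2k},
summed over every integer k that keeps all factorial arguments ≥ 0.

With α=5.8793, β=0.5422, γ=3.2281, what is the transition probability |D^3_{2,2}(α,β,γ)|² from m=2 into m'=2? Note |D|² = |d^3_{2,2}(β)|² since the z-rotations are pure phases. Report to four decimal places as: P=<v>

P=0.2410

D^3_{2,2}(5.8793,0.5422,3.2281) = e^{-i·2·5.8793}·d^3_{2,2}(0.5422)·e^{-i·2·3.2281}. Compute d first:
Half-angle: c=0.963477, s=0.267791. N=√(120·1·120·1)=120.000000
k: max(0,(2)−(2))=0 … min(3+(2),3−(2))=1
  k=0: (−1)^0·120.0000/(120)·0.9635^6·0.2678^0 = +0.799922
  k=1: (−1)^1·120.0000/(24)·0.9635^4·0.2678^2 = -0.308979
d^3_{2,2}(0.5422) = +0.799922 -0.308979 = +0.490944
|D^3_{2,2}|² = |d^3_{2,2}(β)|² = (+0.490944)² = 0.241026 (the z-rotation phases have unit modulus)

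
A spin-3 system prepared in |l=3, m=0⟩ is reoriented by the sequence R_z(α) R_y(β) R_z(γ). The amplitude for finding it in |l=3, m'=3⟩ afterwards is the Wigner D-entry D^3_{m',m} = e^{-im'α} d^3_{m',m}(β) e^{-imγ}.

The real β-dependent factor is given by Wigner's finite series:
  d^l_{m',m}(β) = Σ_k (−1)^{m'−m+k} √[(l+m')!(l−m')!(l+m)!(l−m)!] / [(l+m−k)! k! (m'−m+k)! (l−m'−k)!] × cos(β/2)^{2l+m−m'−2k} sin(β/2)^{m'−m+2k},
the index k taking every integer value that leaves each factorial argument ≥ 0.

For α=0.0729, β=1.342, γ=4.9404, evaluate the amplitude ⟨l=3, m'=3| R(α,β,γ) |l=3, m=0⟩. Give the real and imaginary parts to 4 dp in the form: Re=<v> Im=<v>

Re=-0.5041 Im=0.1120

D^3_{3,0}(0.0729,1.342,4.9404) = e^{-i·3·0.0729}·d^3_{3,0}(1.342)·e^{-i·0·4.9404}. Compute d first:
c=cos(1.342/2)=0.783200, s=sin(1.342/2)=0.621769; N=√[720·1·6·6]=160.996894
k∈{0} keeps every argument non-negative
  k=0: (−1)^3·160.9969/(36)·0.7832^3·0.6218^3 = -0.516442
d^3_{3,0}(1.342) = -0.516442
Attach z-rotation phases: D = e^{-i(3)(0.0729)}·(-0.516442)·e^{-i(0)(4.9404)} = -0.504141+0.112048i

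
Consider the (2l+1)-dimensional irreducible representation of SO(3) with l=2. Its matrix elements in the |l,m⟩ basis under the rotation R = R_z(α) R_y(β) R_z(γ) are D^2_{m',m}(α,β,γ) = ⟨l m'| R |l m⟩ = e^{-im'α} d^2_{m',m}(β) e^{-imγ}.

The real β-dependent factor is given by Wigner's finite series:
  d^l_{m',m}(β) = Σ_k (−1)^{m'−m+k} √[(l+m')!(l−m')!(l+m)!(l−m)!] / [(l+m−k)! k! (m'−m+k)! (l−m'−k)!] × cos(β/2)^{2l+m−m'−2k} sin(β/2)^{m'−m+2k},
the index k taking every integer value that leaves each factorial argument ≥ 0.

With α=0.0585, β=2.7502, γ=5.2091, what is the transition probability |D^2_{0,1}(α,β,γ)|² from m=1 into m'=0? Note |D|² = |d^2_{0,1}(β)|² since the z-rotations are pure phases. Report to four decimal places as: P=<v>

First d^2_{0,1}(β=2.7502), then the phase factors e^{-i(0)α} and e^{-i(1)γ}:
c=cos(2.7502/2)=0.194450, s=sin(2.7502/2)=0.980913; N=√[2·2·6·1]=4.898979
The bounds max(0,m−m')=1 and min(l+m,l−m')=2 give 2 terms
  k=1: (−1)^0·4.8990/(2)·0.1944^3·0.9809^1 = +0.017666
  k=2: (−1)^1·4.8990/(2)·0.1944^1·0.9809^3 = -0.449545
d^2_{0,1}(2.7502) = +0.017666 -0.449545 = -0.431880
|D^2_{0,1}|² = |d^2_{0,1}(β)|² = (-0.431880)² = 0.186520 (the z-rotation phases have unit modulus)

P=0.1865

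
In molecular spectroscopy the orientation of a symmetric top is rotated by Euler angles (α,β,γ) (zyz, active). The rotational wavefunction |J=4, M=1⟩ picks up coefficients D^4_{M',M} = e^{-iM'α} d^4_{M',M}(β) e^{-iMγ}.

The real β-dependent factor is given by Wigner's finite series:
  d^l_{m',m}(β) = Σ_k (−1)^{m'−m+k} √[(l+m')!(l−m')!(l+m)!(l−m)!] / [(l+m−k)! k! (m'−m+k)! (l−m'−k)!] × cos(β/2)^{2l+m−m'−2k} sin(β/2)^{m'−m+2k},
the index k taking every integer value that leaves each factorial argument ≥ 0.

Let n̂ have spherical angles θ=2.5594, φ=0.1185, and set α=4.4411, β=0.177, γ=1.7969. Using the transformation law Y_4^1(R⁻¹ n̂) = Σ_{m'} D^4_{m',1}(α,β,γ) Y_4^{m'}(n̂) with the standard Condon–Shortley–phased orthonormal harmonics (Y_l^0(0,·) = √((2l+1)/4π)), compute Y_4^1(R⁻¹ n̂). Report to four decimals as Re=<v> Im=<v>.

Re=0.4477 Im=-0.0501

Need the full column D^4_{m',1} for m'=−4..4 at α=4.4411, β=0.177, γ=1.7969.
cos(β/2)=0.996086, sin(β/2)=0.088385
d^4_{-4,1}: single k=5 term ⇒ +0.000040;  D = -0.000039-0.000010i
d^4_{-3,1}: k∈[4..5] ⇒ +0.000795 -0.000004 = +0.000791;  D = +0.000400-0.000682i
d^4_{-2,1}: k∈[3..5] ⇒ +0.009575 -0.000113 +0.000000 = +0.009462;  D = +0.006578+0.006801i
d^4_{-1,1}: k∈[2..5] ⇒ +0.076302 -0.001802 +0.000007 -0.000000 = +0.074507;  D = -0.065479+0.035550i
d^4_{0,1}: k∈[1..4] ⇒ +0.384566 -0.018167 +0.000143 -0.000000 = +0.366542;  D = -0.082172-0.357212i
d^4_{1,1}: k∈[0..3] ⇒ +0.969117 -0.114453 +0.001802 -0.000005 = +0.856462;  D = +0.855588+0.038686i
d^4_{2,1}: k∈[0..2] ⇒ -0.364831 +0.014362 -0.000075 = -0.350544;  D = +0.109096-0.333136i
d^4_{3,1}: k∈[0..1] ⇒ +0.060563 -0.000795 = +0.059768;  D = -0.049738-0.033141i
d^4_{4,1}: single k=0 term ⇒ -0.005066;  D = -0.003836+0.003309i
Y_4^{m'}(θ=2.5594,φ=0.1185) and Σ D·Y over m':
  (-0.0000-0.0000i)·(+0.0360-0.0185i)  (+0.0004-0.0007i)·(-0.1629+0.0605i)  (+0.0066+0.0068i)·(+0.3818-0.0922i)  (-0.0655+0.0355i)·(-0.4064+0.0484i)  (-0.0822-0.3572i)·(-0.0946+0.0000i)  (+0.8556+0.0387i)·(+0.4064+0.0484i)  (+0.1091-0.3331i)·(+0.3818+0.0922i)  (-0.0497-0.0331i)·(+0.1629+0.0605i)  (-0.0038+0.0033i)·(+0.0360+0.0185i)
Y_4^1(R⁻¹ n̂) = +0.447687-0.050070i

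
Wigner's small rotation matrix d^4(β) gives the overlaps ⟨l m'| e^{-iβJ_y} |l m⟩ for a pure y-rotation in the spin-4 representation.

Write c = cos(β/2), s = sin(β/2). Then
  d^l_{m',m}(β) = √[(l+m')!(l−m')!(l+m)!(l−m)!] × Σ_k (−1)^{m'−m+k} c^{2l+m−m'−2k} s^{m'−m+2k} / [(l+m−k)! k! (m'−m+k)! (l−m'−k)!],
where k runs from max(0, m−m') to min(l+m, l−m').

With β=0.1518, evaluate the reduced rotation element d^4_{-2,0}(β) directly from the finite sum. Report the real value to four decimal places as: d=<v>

d=0.0528

d^4_{-2,0}(β=0.1518) via Wigner's sum:
Half-angle: c=0.997121, s=0.075827. N=√(2·720·24·24)=910.735966
k∈{2,3,4} keeps every argument non-negative
  k=2: (−1)^0·910.7360/(96)·0.9971^6·0.0758^2 = +0.053611
  k=3: (−1)^1·910.7360/(36)·0.9971^4·0.0758^4 = -0.000827
  k=4: (−1)^2·910.7360/(96)·0.9971^2·0.0758^6 = +0.000002
d^4_{-2,0}(0.1518) = +0.053611 -0.000827 +0.000002 = +0.052787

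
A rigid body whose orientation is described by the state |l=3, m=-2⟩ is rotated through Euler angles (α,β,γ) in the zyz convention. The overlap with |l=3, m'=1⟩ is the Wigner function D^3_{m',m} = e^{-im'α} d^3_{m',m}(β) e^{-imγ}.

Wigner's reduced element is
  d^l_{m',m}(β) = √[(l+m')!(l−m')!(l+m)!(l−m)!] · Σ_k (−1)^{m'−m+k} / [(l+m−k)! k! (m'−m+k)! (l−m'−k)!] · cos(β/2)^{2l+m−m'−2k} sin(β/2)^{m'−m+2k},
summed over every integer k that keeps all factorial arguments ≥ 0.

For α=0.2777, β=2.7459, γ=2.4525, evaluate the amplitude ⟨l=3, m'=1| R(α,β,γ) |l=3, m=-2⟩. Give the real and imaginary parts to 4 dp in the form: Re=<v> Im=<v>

Re=-0.0440 Im=-0.5161

D^3_{1,-2}(0.2777,2.7459,2.4525) = e^{-i·1·0.2777}·d^3_{1,-2}(2.7459)·e^{-i·-2·2.4525}. Compute d first:
With c≡cos(β/2)=0.196558 and s≡sin(β/2)=0.980492, N=[24·2·1·120]^{1/2}=75.894664
k: max(0,(-2)−(1))=0 … min(3+(-2),3−(1))=1
  k=0: (−1)^3·75.8947/(12)·0.1966^3·0.9805^3 = -0.045273
  k=1: (−1)^4·75.8947/(24)·0.1966^1·0.9805^5 = +0.563264
d^3_{1,-2}(2.7459) = -0.045273 +0.563264 = +0.517991
D = (+0.961689-0.274144i)·(+0.517991)·(+0.191422-0.981508i) = -0.044022-0.516117i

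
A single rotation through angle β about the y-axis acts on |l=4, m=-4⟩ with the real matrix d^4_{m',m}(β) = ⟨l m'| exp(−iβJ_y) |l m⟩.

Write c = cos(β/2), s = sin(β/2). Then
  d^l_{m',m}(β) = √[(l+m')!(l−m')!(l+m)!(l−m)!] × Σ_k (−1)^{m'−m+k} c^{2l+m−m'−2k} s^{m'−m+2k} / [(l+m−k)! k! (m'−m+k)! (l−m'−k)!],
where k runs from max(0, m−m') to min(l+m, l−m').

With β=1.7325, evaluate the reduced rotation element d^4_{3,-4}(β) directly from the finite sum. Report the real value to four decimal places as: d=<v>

d^4_{3,-4}(β=1.7325) via Wigner's sum:
Half-angle: c=0.647688, s=0.761905. N=√(5040·1·1·40320)=14255.272709
The bounds max(0,m−m')=0 and min(l+m,l−m')=0 give 1 term
  k=0: (−1)^7·14255.2727/(5040)·0.6477^1·0.7619^7 = -0.273035
d^4_{3,-4}(1.7325) = -0.273035

d=-0.2730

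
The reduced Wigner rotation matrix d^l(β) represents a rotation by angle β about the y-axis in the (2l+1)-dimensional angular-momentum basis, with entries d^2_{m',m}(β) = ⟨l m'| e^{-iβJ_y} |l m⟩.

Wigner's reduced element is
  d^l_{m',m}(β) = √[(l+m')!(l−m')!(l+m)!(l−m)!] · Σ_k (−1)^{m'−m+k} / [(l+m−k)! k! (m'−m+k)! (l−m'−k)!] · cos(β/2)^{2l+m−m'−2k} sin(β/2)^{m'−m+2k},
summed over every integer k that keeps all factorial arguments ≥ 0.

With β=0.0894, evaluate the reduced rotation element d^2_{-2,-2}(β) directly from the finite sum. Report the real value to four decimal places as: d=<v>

d^2_{-2,-2}(β=0.0894) via Wigner's sum:
c=cos(0.0894/2)=0.999001, s=sin(0.0894/2)=0.044685; N=√[1·24·1·24]=24.000000
k∈{0} keeps every argument non-negative
  k=0: (−1)^0·24.0000/(24)·0.9990^4·0.0447^0 = +0.996010
d^2_{-2,-2}(0.0894) = +0.996010

d=0.9960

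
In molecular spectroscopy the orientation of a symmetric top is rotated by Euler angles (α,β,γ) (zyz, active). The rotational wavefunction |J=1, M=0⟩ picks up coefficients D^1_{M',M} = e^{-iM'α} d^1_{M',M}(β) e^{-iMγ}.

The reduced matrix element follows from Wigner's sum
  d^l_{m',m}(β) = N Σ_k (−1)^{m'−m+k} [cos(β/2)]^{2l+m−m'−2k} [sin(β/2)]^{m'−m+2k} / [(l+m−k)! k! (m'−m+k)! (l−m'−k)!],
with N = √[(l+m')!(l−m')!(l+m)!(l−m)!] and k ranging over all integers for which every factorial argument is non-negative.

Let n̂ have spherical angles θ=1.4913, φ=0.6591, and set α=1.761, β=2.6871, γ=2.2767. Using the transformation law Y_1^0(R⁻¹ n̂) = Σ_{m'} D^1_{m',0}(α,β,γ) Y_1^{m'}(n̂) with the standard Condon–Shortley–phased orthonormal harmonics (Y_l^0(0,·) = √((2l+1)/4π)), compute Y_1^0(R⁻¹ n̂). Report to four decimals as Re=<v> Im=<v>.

Need the full column D^1_{m',0} for m'=−1..1 at α=1.761, β=2.6871, γ=2.2767.
cos(β/2)=0.225296, sin(β/2)=0.974290
d^1_{-1,0}: single k=1 term ⇒ +0.310424;  D = -0.058689+0.304826i
d^1_{0,0}: k∈[0..1] ⇒ +0.050758 -0.949242 = -0.898484;  D = -0.898484+0.000000i
d^1_{1,0}: single k=0 term ⇒ -0.310424;  D = +0.058689+0.304826i
Y_1^{m'}(θ=1.4913,φ=0.6591) and Σ D·Y over m':
  (-0.0587+0.3048i)·(+0.2723-0.2109i)  (-0.8985+0.0000i)·(+0.0388+0.0000i)  (+0.0587+0.3048i)·(-0.2723-0.2109i)
Y_1^0(R⁻¹ n̂) = +0.061764+0.000000i

Re=0.0618 Im=0.0000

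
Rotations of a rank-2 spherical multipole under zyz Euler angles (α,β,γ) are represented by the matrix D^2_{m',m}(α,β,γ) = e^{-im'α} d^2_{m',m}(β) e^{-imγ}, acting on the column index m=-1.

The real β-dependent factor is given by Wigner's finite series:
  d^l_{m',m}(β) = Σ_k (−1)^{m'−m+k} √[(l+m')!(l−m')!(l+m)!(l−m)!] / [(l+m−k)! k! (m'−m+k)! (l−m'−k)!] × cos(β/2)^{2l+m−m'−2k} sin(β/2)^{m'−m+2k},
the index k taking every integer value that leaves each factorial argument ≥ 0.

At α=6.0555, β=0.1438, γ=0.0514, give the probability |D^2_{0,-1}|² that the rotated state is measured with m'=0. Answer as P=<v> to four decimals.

Split into d^2_{0,-1}(β=0.1438) × two z-phases.
With c≡cos(β/2)=0.997416 and s≡sin(β/2)=0.071838, N=[2·2·1·6]^{1/2}=4.898979
k∈{0,1} keeps every argument non-negative
  k=0: (−1)^1·4.8990/(2)·0.9974^3·0.0718^1 = -0.174606
  k=1: (−1)^2·4.8990/(2)·0.9974^1·0.0718^3 = +0.000906
d^2_{0,-1}(0.1438) = -0.174606 +0.000906 = -0.173700
|D^2_{0,-1}|² = |d^2_{0,-1}(β)|² = (-0.173700)² = 0.030172 (the z-rotation phases have unit modulus)

P=0.0302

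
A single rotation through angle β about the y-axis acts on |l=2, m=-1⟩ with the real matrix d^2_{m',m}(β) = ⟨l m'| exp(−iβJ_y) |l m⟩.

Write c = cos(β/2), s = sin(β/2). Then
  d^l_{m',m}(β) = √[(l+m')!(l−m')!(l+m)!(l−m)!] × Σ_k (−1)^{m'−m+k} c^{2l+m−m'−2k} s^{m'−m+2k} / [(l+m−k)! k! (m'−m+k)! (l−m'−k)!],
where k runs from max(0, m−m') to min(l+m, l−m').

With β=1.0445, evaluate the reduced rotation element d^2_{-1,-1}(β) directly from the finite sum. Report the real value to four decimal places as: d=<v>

d=0.0035

d^2_{-1,-1}(β=1.0445) via Wigner's sum:
With c≡cos(β/2)=0.866699 and s≡sin(β/2)=0.498831, N=[1·6·1·6]^{1/2}=6.000000
The bounds max(0,m−m')=0 and min(l+m,l−m')=1 give 2 terms
  k=0: (−1)^0·6.0000/(6)·0.8667^4·0.4988^0 = +0.564252
  k=1: (−1)^1·6.0000/(2)·0.8667^2·0.4988^2 = -0.560745
d^2_{-1,-1}(1.0445) = +0.564252 -0.560745 = +0.003507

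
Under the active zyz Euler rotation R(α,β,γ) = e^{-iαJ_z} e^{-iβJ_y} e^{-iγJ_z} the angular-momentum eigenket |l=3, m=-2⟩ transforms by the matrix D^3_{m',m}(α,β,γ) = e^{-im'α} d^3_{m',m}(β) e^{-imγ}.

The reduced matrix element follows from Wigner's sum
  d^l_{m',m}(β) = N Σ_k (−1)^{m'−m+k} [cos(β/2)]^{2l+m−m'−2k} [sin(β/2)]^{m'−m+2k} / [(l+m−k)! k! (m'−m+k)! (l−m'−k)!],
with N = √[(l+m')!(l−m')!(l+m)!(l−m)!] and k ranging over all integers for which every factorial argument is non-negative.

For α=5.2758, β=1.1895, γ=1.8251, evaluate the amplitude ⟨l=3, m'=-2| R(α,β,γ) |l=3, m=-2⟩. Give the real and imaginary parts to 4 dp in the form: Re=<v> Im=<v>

Re=0.0269 Im=-0.4150

Split into d^3_{-2,-2}(β=1.1895) × two z-phases.
Half-angle: c=0.828289, s=0.560302. N=√(1·120·1·120)=120.000000
k: max(0,(-2)−(-2))=0 … min(3+(-2),3−(-2))=1
  k=0: (−1)^0·120.0000/(120)·0.8283^6·0.5603^0 = +0.322916
  k=1: (−1)^1·120.0000/(24)·0.8283^4·0.5603^2 = -0.738823
d^3_{-2,-2}(1.1895) = +0.322916 -0.738823 = -0.415907
D = (-0.429532-0.903052i)·(-0.415907)·(-0.873424-0.486961i) = +0.026863-0.415039i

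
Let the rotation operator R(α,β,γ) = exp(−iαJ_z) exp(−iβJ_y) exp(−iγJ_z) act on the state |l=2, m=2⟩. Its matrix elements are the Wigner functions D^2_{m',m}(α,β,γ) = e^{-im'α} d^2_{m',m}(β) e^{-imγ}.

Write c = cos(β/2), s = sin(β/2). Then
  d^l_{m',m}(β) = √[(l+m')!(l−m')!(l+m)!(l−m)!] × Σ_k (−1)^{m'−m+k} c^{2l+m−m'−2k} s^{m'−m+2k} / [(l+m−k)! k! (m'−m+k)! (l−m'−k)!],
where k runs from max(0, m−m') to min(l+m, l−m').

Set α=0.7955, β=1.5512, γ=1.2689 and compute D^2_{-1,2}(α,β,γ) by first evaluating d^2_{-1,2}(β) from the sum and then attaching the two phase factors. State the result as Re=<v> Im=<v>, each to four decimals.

First d^2_{-1,2}(β=1.5512), then the phase factors e^{-i(-1)α} and e^{-i(2)γ}:
c=cos(1.5512/2)=0.714001, s=sin(1.5512/2)=0.700145; N=√[1·6·24·1]=12.000000
k: max(0,(2)−(-1))=3 … min(2+(2),2−(-1))=3
  k=3: (−1)^0·12.0000/(6)·0.7140^1·0.7001^3 = +0.490108
d^2_{-1,2}(1.5512) = +0.490108
Attach z-rotation phases: D = e^{-i(-1)(0.7955)}·(+0.490108)·e^{-i(2)(1.2689)} = -0.083644-0.482918i

Re=-0.0836 Im=-0.4829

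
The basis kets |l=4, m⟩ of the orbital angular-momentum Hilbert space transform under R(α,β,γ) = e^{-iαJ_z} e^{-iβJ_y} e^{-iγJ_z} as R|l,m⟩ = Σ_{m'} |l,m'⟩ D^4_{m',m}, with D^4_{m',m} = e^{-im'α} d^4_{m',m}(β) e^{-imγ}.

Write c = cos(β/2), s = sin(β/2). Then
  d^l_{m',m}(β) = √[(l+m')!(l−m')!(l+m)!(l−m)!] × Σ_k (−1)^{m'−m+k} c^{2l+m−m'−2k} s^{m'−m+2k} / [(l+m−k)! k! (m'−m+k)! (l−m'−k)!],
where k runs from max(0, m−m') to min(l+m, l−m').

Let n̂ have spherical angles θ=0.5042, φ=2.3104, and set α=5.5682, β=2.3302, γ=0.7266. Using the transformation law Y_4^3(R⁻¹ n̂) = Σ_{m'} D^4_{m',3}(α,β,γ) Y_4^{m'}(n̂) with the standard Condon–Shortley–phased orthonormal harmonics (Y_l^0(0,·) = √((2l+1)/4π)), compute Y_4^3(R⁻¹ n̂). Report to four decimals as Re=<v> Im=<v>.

Re=0.0323 Im=0.0143

Need the full column D^4_{m',3} for m'=−4..4 at α=5.5682, β=2.3302, γ=0.7266.
cos(β/2)=0.394659, sin(β/2)=0.918828
d^4_{-4,3}: single k=7 term ⇒ +0.617171;  D = +0.198443+0.584397i
d^4_{-3,3}: k∈[6..7] ⇒ +0.656064 -0.508011 = +0.148053;  D = -0.055964+0.137068i
d^4_{-2,3}: k∈[5..6] ⇒ +0.451878 -0.816441 = -0.364563;  D = +0.325333-0.164513i
d^4_{-1,3}: k∈[4..5] ⇒ +0.228740 -0.743906 = -0.515166;  D = +0.499556+0.125860i
d^4_{0,3}: k∈[3..4] ⇒ +0.087877 -0.476321 = -0.388444;  D = +0.222210+0.318609i
d^4_{1,3}: k∈[2..3] ⇒ +0.025320 -0.228740 = -0.203420;  D = -0.021518+0.202278i
d^4_{2,3}: k∈[1..2] ⇒ +0.005127 -0.083367 = -0.078240;  D = -0.057257+0.053322i
d^4_{3,3}: k∈[0..1] ⇒ +0.000589 -0.022330 = -0.021742;  D = -0.021729+0.000757i
d^4_{4,3}: single k=0 term ⇒ -0.003876;  D = -0.003013-0.002437i
Y_4^{m'}(θ=0.5042,φ=2.3104) and Σ D·Y over m':
  (+0.1984+0.5844i)·(-0.0237-0.0044i)  (-0.0560+0.1371i)·(+0.0985-0.0746i)  (+0.3253-0.1645i)·(-0.0312+0.3395i)  (+0.4996+0.1259i)·(-0.3191-0.3498i)  (+0.2222+0.3186i)·(+0.0604+0.0000i)  (-0.0215+0.2023i)·(+0.3191-0.3498i)  (-0.0573+0.0533i)·(-0.0312-0.3395i)  (-0.0217+0.0008i)·(-0.0985-0.0746i)  (-0.0030-0.0024i)·(-0.0237+0.0044i)
Y_4^3(R⁻¹ n̂) = +0.032344+0.014299i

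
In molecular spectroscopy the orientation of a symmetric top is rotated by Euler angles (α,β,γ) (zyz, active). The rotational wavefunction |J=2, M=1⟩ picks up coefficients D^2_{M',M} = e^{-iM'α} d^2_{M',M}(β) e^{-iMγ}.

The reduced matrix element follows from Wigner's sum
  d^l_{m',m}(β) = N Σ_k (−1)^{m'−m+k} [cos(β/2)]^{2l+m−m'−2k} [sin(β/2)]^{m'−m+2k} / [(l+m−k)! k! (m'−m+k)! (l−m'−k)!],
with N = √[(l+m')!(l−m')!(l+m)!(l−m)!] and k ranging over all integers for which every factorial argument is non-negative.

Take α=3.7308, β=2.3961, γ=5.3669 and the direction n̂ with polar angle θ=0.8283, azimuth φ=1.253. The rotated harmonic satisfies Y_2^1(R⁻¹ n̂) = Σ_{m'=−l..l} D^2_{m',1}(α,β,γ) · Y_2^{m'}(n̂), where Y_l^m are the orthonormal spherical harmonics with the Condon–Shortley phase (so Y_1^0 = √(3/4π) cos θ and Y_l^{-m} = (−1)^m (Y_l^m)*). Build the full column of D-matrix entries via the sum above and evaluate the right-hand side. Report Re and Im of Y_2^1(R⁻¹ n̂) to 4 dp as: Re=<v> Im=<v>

Re=0.2342 Im=-0.2077

Need the full column D^2_{m',1} for m'=−2..2 at α=3.7308, β=2.3961, γ=5.3669.
cos(β/2)=0.364175, sin(β/2)=0.931331
d^2_{-2,1}: single k=3 term ⇒ +0.588371;  D = -0.294341+0.509455i
d^2_{-1,1}: k∈[2..3] ⇒ +0.345103 -0.752343 = -0.407240;  D = +0.026575+0.406372i
d^2_{0,1}: k∈[1..2] ⇒ +0.110181 -0.720605 = -0.610423;  D = -0.371608-0.484277i
d^2_{1,1}: k∈[0..1] ⇒ +0.017589 -0.345103 = -0.327514;  D = +0.310151+0.105223i
d^2_{2,1}: single k=0 term ⇒ -0.089963;  D = -0.086890+0.023313i
Y_2^{m'}(θ=0.8283,φ=1.253) and Σ D·Y over m':
  (-0.2943+0.5095i)·(-0.1687-0.1245i)  (+0.0266+0.4064i)·(+0.1203-0.3656i)  (-0.3716-0.4843i)·(+0.1172+0.0000i)  (+0.3102+0.1052i)·(-0.1203-0.3656i)  (-0.0869+0.0233i)·(-0.1687+0.1245i)
Y_2^1(R⁻¹ n̂) = +0.234238-0.207696i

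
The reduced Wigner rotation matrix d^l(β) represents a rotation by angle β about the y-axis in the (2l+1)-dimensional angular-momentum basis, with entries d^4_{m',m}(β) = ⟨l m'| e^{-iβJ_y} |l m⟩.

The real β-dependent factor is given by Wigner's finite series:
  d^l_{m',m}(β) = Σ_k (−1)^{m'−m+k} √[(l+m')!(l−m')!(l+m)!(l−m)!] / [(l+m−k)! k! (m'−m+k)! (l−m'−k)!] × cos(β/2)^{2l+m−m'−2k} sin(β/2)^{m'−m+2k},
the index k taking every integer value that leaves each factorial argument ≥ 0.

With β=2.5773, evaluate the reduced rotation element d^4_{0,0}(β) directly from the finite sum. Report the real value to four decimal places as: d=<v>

d^4_{0,0}(β=2.5773) via Wigner's sum:
Half-angle: c=0.278418, s=0.960460. N=√(24·24·24·24)=576.000000
k∈{0,1,2,3,4} keeps every argument non-negative
  k=0: (−1)^0·576.0000/(576)·0.2784^8·0.9605^0 = +0.000036
  k=1: (−1)^1·576.0000/(36)·0.2784^6·0.9605^2 = -0.006875
  k=2: (−1)^2·576.0000/(16)·0.2784^4·0.9605^4 = +0.184080
  k=3: (−1)^3·576.0000/(36)·0.2784^2·0.9605^6 = -0.973621
  k=4: (−1)^4·576.0000/(576)·0.2784^0·0.9605^8 = +0.724160
d^4_{0,0}(2.5773) = +0.000036 -0.006875 +0.184080 -0.973621 +0.724160 = -0.072219

d=-0.0722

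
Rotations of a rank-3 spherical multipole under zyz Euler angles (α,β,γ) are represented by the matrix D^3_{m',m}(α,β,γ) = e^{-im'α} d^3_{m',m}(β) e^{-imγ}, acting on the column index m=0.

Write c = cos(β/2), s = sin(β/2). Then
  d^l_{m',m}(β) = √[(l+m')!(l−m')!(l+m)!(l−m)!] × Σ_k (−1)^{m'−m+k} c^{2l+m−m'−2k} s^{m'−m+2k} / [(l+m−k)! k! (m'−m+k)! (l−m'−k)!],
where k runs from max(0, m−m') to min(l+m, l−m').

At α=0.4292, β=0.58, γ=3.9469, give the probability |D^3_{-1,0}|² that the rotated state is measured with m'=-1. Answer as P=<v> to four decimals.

First d^3_{-1,0}(β=0.58), then the phase factors e^{-i(-1)α} and e^{-i(0)γ}:
c=cos(0.58/2)=0.958244, s=sin(0.58/2)=0.285952; N=√[2·24·6·6]=41.569219
k∈{1,2,3} keeps every argument non-negative
  k=1: (−1)^0·41.5692/(12)·0.9582^5·0.2860^1 = +0.800321
  k=2: (−1)^1·41.5692/(4)·0.9582^3·0.2860^3 = -0.213806
  k=3: (−1)^2·41.5692/(12)·0.9582^1·0.2860^5 = +0.006346
d^3_{-1,0}(0.58) = +0.800321 -0.213806 +0.006346 = +0.592861
|D^3_{-1,0}|² = |d^3_{-1,0}(β)|² = (+0.592861)² = 0.351485 (the z-rotation phases have unit modulus)

P=0.3515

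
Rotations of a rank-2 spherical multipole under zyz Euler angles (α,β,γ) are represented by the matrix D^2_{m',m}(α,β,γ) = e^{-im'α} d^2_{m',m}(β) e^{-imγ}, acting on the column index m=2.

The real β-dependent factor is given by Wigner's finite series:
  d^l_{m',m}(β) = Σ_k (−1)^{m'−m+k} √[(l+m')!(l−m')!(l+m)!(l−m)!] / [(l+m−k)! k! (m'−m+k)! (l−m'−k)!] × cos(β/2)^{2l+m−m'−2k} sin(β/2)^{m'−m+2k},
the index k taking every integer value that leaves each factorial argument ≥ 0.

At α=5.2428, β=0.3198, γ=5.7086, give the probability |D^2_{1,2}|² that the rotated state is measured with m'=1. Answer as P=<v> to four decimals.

First d^2_{1,2}(β=0.3198), then the phase factors e^{-i(1)α} and e^{-i(2)γ}:
Half-angle: c=0.987243, s=0.159219. N=√(6·1·24·1)=12.000000
Admissible k: 1..1 (factorial args all ≥0)
  k=1: (−1)^0·12.0000/(6)·0.9872^3·0.1592^1 = +0.306407
d^2_{1,2}(0.3198) = +0.306407
|D^2_{1,2}|² = |d^2_{1,2}(β)|² = (+0.306407)² = 0.093885 (the z-rotation phases have unit modulus)

P=0.0939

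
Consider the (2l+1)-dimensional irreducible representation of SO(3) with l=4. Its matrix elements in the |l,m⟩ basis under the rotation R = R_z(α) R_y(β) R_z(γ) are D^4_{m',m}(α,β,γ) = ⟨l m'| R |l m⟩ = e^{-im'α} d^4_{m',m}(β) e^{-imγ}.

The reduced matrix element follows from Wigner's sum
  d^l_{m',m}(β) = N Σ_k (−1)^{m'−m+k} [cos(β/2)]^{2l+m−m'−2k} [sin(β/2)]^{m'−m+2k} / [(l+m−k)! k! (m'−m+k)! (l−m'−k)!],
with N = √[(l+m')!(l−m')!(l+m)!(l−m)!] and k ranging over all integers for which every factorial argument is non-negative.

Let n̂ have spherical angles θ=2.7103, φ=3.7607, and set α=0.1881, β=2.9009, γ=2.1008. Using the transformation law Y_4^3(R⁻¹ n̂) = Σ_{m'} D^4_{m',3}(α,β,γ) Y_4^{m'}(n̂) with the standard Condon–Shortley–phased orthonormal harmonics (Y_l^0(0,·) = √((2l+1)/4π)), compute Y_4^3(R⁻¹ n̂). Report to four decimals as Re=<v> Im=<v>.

Need the full column D^4_{m',3} for m'=−4..4 at α=0.1881, β=2.9009, γ=2.1008.
cos(β/2)=0.120056, sin(β/2)=0.992767
d^4_{-4,3}: single k=7 term ⇒ +0.322746;  D = +0.239815+0.215994i
d^4_{-3,3}: k∈[6..7] ⇒ +0.096594 -0.943581 = -0.846987;  D = -0.724244-0.439155i
d^4_{-2,3}: k∈[5..6] ⇒ +0.018732 -0.426953 = -0.408221;  D = -0.382485-0.142653i
d^4_{-1,3}: k∈[4..5] ⇒ +0.002670 -0.109527 = -0.106858;  D = -0.105337-0.017961i
d^4_{0,3}: k∈[3..4] ⇒ +0.000289 -0.019745 = -0.019456;  D = -0.019452+0.000374i
d^4_{1,3}: k∈[2..3] ⇒ +0.000023 -0.002670 = -0.002646;  D = -0.002590+0.000545i
d^4_{2,3}: k∈[1..2] ⇒ +0.000001 -0.000274 = -0.000273;  D = -0.000252+0.000105i
d^4_{3,3}: k∈[0..1] ⇒ +0.000000 -0.000021 = -0.000021;  D = -0.000017+0.000011i
d^4_{4,3}: single k=0 term ⇒ -0.000001;  D = -0.000001+0.000001i
Y_4^{m'}(θ=2.7103,φ=3.7607) and Σ D·Y over m':
  (+0.2398+0.2160i)·(-0.0106-0.0083i)  (-0.7242-0.4392i)·(-0.0235-0.0797i)  (-0.3825-0.1427i)·(+0.0912-0.2640i)  (-0.1053-0.0180i)·(+0.4063-0.2895i)  (-0.0195+0.0004i)·(+0.2199+0.0000i)  (-0.0026+0.0005i)·(-0.4063-0.2895i)  (-0.0003+0.0001i)·(+0.0912+0.2640i)  (-0.0000+0.0000i)·(+0.0235-0.0797i)  (-0.0000+0.0000i)·(-0.0106+0.0083i)
Y_4^3(R⁻¹ n̂) = -0.142377+0.175428i

Re=-0.1424 Im=0.1754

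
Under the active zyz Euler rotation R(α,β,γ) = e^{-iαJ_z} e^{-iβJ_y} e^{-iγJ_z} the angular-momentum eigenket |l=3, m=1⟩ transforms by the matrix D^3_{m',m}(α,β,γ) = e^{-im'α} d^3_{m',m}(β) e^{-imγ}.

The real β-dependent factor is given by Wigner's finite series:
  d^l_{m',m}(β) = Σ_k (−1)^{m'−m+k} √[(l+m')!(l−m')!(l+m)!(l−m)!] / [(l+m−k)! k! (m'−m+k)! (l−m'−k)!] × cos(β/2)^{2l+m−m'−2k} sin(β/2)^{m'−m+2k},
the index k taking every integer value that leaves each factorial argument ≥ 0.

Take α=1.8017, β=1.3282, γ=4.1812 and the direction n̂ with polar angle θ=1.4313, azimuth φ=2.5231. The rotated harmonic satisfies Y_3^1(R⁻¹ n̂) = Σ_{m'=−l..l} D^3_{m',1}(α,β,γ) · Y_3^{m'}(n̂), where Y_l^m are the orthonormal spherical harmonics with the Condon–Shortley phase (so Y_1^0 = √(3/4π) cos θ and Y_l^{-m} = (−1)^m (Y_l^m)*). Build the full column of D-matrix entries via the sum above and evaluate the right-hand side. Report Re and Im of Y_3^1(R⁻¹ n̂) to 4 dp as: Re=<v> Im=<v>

Need the full column D^3_{m',1} for m'=−3..3 at α=1.8017, β=1.3282, γ=4.1812.
cos(β/2)=0.787472, sin(β/2)=0.616351
d^3_{-3,1}: single k=4 term ⇒ +0.346599;  D = +0.117837+0.325953i
d^3_{-2,1}: k∈[3..4] ⇒ +0.723134 -0.221500 = +0.501633;  D = +0.420201-0.273983i
d^3_{-1,1}: k∈[2..4] ⇒ +0.876490 -0.715932 +0.054824 = +0.215382;  D = -0.155806-0.148708i
d^3_{0,1}: k∈[1..3] ⇒ +0.646537 -1.188230 +0.242641 = -0.299051;  D = +0.151487-0.257844i
d^3_{1,1}: k∈[0..2] ⇒ +0.238457 -1.168654 +0.536949 = -0.393248;  D = -0.375651-0.116320i
d^3_{2,1}: k∈[0..1] ⇒ -0.590205 +0.723134 = +0.132929;  D = +0.009215-0.132609i
d^3_{3,1}: single k=0 term ⇒ +0.565772;  D = -0.558408+0.090988i
Y_3^{m'}(θ=1.4313,φ=2.5231) and Σ D·Y over m':
  (+0.1178+0.3260i)·(+0.1138-0.3889i)  (+0.4202-0.2740i)·(+0.0457+0.1317i)  (-0.1558-0.1487i)·(+0.2355+0.1676i)  (+0.1515-0.2578i)·(-0.1506+0.0000i)  (-0.3757-0.1163i)·(-0.2355+0.1676i)  (+0.0092-0.1326i)·(+0.0457-0.1317i)  (-0.5584+0.0910i)·(-0.1138-0.3889i)
Y_3^1(R⁻¹ n̂) = +0.350700+0.175741i

Re=0.3507 Im=0.1757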